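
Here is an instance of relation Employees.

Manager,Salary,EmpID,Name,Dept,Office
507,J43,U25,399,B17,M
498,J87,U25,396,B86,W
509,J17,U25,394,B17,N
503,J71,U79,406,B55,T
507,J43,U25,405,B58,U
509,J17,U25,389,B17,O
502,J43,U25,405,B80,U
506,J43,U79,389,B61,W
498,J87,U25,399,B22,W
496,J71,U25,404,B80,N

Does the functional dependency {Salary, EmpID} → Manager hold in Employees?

No

(Salary=J43, EmpID=U25): 3 rows → Manager takes values {507, 502} — violation
(Salary=J87, EmpID=U25): 2 rows → Manager = 498, 498 ✓
(Salary=J17, EmpID=U25): 2 rows → Manager = 509, 509 ✓
(Salary=J71, EmpID=U79): 1 row → Manager = 503 ✓
(Salary=J43, EmpID=U79): 1 row → Manager = 506 ✓
(Salary=J71, EmpID=U25): 1 row → Manager = 496 ✓
Two rows agree on {Salary, EmpID} but differ on Manager, so {Salary, EmpID} → Manager does not hold.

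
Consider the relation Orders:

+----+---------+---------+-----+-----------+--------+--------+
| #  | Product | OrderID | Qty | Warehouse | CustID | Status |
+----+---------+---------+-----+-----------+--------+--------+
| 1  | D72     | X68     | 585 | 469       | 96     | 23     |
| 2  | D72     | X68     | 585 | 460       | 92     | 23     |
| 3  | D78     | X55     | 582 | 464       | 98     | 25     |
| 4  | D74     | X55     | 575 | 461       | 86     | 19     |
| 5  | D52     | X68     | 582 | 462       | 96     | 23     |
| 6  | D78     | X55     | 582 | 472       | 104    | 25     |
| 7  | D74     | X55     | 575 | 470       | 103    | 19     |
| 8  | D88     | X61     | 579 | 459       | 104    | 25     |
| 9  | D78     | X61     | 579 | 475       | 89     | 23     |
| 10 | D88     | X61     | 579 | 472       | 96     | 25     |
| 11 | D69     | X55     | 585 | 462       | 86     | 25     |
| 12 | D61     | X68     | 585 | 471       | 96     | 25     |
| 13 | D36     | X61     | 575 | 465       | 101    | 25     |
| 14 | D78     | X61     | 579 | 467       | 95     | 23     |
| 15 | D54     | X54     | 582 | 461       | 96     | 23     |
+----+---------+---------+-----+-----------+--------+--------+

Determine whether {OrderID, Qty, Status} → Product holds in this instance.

(OrderID=X68, Qty=585, Status=23): rows 1, 2 → Product = D72, D72 ✓
(OrderID=X55, Qty=582, Status=25): rows 3, 6 → Product = D78, D78 ✓
(OrderID=X55, Qty=575, Status=19): rows 4, 7 → Product = D74, D74 ✓
(OrderID=X68, Qty=582, Status=23): row 5 → Product = D52 ✓
(OrderID=X61, Qty=579, Status=25): rows 8, 10 → Product = D88, D88 ✓
(OrderID=X61, Qty=579, Status=23): rows 9, 14 → Product = D78, D78 ✓
(OrderID=X55, Qty=585, Status=25): row 11 → Product = D69 ✓
(OrderID=X68, Qty=585, Status=25): row 12 → Product = D61 ✓
(OrderID=X61, Qty=575, Status=25): row 13 → Product = D36 ✓
(OrderID=X54, Qty=582, Status=23): row 15 → Product = D54 ✓
Every {OrderID, Qty, Status} value is associated with a single Product value, so {OrderID, Qty, Status} → Product holds.

Yes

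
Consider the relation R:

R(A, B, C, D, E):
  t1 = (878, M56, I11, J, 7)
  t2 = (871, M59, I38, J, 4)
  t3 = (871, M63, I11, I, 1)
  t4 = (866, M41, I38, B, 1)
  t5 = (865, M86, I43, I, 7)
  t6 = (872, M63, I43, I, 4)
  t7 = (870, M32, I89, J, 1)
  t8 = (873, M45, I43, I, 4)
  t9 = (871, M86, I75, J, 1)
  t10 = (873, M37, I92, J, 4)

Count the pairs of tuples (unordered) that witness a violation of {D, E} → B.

3

(D=J, E=4): violating pairs (2,10) — 1 pair.
(D=I, E=4): violating pairs (6,8) — 1 pair.
(D=J, E=1): violating pairs (7,9) — 1 pair.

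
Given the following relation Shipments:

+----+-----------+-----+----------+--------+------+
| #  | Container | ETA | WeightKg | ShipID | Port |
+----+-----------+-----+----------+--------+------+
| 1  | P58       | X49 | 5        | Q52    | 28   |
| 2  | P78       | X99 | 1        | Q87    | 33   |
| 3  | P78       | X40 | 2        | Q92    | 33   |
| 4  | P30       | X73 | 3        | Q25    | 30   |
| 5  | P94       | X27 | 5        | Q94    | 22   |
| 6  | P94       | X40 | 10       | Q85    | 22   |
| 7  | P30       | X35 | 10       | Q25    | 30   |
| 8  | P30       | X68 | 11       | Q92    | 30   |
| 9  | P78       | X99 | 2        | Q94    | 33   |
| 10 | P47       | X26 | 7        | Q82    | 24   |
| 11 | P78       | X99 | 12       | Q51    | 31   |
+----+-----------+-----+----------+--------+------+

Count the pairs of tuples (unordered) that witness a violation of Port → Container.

0

Port=33: all 3 rows agree on Container — 0 pairs.
Port=30: all 3 rows agree on Container — 0 pairs.
Port=22: all 2 rows agree on Container — 0 pairs.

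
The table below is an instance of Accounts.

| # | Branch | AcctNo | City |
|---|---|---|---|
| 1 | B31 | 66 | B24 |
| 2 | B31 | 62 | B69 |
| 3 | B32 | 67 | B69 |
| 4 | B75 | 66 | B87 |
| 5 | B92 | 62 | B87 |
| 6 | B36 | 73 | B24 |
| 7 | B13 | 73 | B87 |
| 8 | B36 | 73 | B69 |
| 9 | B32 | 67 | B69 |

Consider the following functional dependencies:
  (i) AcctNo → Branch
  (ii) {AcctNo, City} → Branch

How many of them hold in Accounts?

1

(i) AcctNo → Branch: AcctNo=66: rows 1, 4 → Branch takes values {B31, B75} — violation; AcctNo=62: rows 2, 5 → Branch takes values {B31, B92} — violation; AcctNo=73: rows 6, 7, 8 → Branch takes values {B36, B13} — violation — fails.
(ii) {AcctNo, City} → Branch: every LHS value maps to a single RHS value — holds.
1 of the 2 dependencies holds.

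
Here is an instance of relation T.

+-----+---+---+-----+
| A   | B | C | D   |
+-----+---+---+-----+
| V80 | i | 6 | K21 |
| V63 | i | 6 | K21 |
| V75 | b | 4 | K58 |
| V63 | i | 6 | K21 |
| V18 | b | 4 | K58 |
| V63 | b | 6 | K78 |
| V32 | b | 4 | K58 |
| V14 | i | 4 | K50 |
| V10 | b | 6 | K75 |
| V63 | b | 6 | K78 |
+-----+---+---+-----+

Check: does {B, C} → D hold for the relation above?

No

(B=i, C=6): 3 rows → D = K21, K21, K21 ✓
(B=b, C=4): 3 rows → D = K58, K58, K58 ✓
(B=b, C=6): 3 rows → D takes values {K78, K75} — violation
(B=i, C=4): 1 row → D = K50 ✓
Two rows agree on {B, C} but differ on D, so {B, C} → D does not hold.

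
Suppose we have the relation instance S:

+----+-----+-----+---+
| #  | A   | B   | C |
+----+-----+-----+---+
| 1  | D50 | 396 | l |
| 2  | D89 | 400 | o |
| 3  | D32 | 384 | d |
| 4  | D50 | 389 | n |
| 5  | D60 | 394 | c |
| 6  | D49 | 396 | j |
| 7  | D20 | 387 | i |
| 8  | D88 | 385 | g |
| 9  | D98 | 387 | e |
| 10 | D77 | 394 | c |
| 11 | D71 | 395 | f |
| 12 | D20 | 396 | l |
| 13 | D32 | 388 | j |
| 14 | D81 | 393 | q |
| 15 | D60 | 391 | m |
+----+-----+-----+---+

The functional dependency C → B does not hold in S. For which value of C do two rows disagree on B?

j

C=l: rows 1, 12 → B = 396, 396 ✓
C=o: row 2 → B = 400 ✓
C=d: row 3 → B = 384 ✓
C=n: row 4 → B = 389 ✓
C=c: rows 5, 10 → B = 394, 394 ✓
C=j: rows 6, 13 → B takes values {396, 388} — violation
C=i: row 7 → B = 387 ✓
C=g: row 8 → B = 385 ✓
C=e: row 9 → B = 387 ✓
C=f: row 11 → B = 395 ✓
C=q: row 14 → B = 393 ✓
C=m: row 15 → B = 391 ✓
The only C value with inconsistent B is C=j.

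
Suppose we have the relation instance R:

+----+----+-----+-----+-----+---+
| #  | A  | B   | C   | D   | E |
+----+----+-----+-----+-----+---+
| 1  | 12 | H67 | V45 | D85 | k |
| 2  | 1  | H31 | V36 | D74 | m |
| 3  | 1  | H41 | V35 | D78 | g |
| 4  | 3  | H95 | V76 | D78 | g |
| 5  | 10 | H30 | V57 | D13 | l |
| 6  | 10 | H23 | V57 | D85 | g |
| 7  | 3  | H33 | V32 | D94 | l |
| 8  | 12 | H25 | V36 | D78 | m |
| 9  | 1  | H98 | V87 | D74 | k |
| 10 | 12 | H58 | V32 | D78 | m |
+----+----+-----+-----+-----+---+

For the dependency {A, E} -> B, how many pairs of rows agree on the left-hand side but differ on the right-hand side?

(A=12, E=m): violating pairs (8,10) — 1 pair.

1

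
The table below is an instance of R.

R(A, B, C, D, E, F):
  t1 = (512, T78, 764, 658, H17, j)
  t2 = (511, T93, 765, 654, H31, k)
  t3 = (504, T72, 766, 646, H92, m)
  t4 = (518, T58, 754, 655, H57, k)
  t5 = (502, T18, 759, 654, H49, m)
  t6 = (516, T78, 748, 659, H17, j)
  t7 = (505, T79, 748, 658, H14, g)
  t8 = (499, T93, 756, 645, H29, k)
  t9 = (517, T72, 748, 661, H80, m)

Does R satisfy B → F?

B=T78: rows 1, 6 → F = j, j ✓
B=T93: rows 2, 8 → F = k, k ✓
B=T72: rows 3, 9 → F = m, m ✓
B=T58: row 4 → F = k ✓
B=T18: row 5 → F = m ✓
B=T79: row 7 → F = g ✓
Every B value is associated with a single F value, so B → F holds.

Yes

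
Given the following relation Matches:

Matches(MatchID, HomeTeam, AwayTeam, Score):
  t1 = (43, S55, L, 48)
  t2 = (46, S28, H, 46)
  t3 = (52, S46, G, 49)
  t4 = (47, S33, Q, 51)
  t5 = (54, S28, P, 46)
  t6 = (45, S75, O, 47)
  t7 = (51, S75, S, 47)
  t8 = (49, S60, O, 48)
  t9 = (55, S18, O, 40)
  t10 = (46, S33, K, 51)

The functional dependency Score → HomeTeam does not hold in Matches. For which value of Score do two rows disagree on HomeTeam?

Score=48: rows 1, 8 → HomeTeam takes values {S55, S60} — violation
Score=46: rows 2, 5 → HomeTeam = S28, S28 ✓
Score=49: row 3 → HomeTeam = S46 ✓
Score=51: rows 4, 10 → HomeTeam = S33, S33 ✓
Score=47: rows 6, 7 → HomeTeam = S75, S75 ✓
Score=40: row 9 → HomeTeam = S18 ✓
The only Score value with inconsistent HomeTeam is Score=48.

48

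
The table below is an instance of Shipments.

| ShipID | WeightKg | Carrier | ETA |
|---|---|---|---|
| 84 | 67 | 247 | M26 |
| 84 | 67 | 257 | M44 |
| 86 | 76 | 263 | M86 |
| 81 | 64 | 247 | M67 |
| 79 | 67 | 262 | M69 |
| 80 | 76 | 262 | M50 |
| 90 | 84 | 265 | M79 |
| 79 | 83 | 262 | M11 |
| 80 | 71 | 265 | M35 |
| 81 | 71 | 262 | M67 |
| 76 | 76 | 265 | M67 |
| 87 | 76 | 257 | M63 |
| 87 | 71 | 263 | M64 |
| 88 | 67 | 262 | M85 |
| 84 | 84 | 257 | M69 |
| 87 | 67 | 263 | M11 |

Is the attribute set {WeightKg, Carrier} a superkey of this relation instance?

Two distinct rows share (WeightKg=67, Carrier=262), so {WeightKg, Carrier} does not determine every attribute — not a superkey.

No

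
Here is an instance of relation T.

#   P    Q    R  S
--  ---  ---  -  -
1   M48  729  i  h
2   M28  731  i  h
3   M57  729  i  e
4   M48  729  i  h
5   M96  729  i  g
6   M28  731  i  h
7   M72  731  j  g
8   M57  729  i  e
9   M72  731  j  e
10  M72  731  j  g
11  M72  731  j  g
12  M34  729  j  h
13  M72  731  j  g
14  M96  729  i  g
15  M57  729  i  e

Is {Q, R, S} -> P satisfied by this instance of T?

(Q=729, R=i, S=h): rows 1, 4 → P = M48, M48 ✓
(Q=731, R=i, S=h): rows 2, 6 → P = M28, M28 ✓
(Q=729, R=i, S=e): rows 3, 8, 15 → P = M57, M57, M57 ✓
(Q=729, R=i, S=g): rows 5, 14 → P = M96, M96 ✓
(Q=731, R=j, S=g): rows 7, 10, 11, 13 → P = M72, M72, M72, M72 ✓
(Q=731, R=j, S=e): row 9 → P = M72 ✓
(Q=729, R=j, S=h): row 12 → P = M34 ✓
Every {Q, R, S} value is associated with a single P value, so {Q, R, S} -> P holds.

Yes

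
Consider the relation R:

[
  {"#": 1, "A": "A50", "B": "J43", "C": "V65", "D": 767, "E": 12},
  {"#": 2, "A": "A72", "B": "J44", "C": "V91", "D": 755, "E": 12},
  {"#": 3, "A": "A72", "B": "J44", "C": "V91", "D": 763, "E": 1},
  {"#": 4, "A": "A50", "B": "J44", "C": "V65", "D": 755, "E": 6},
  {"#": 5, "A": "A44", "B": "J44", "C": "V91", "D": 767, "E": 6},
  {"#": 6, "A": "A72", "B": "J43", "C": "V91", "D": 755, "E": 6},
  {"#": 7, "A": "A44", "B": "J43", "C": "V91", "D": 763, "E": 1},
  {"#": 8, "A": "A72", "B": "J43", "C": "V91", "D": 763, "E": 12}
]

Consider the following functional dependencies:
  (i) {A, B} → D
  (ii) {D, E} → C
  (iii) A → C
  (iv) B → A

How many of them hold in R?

1

(i) {A, B} → D: (A=A72, B=J44): rows 2, 3 → D takes values {755, 763} — violation; (A=A72, B=J43): rows 6, 8 → D takes values {755, 763} — violation — fails.
(ii) {D, E} → C: (D=755, E=6): rows 4, 6 → C takes values {V65, V91} — violation — fails.
(iii) A → C: every LHS value maps to a single RHS value — holds.
(iv) B → A: B=J43: rows 1, 6, 7, 8 → A takes values {A50, A72, A44} — violation; B=J44: rows 2, 3, 4, 5 → A takes values {A72, A50, A44} — violation — fails.
1 of the 4 dependencies holds.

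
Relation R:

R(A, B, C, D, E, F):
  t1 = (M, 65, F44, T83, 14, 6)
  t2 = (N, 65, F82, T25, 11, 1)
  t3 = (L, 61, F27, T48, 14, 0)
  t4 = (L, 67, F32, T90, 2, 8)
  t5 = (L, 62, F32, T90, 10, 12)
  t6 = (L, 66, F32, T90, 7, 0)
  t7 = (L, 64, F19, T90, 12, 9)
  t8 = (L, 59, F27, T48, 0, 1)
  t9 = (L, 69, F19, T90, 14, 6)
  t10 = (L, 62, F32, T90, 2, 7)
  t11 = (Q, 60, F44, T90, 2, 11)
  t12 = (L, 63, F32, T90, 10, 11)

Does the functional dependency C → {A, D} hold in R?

C=F44: rows 1, 11 → {A,D} takes values {(M, T83), (Q, T90)} — violation
C=F82: row 2 → {A,D} = (N, T25) ✓
C=F27: rows 3, 8 → {A,D} = (L, T48), (L, T48) ✓
C=F32: rows 4, 5, 6, 10, 12 → {A,D} = (L, T90), (L, T90), (L, T90), (L, T90), (L, T90) ✓
C=F19: rows 7, 9 → {A,D} = (L, T90), (L, T90) ✓
Two rows agree on C but differ on {A, D}, so C → {A, D} does not hold.

No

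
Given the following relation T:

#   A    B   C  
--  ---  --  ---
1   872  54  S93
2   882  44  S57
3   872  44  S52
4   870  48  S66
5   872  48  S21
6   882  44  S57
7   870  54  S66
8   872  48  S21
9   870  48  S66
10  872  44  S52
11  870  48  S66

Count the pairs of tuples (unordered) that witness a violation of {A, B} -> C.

0

(A=882, B=44): all 2 rows agree on C — 0 pairs.
(A=872, B=44): all 2 rows agree on C — 0 pairs.
(A=870, B=48): all 3 rows agree on C — 0 pairs.
(A=872, B=48): all 2 rows agree on C — 0 pairs.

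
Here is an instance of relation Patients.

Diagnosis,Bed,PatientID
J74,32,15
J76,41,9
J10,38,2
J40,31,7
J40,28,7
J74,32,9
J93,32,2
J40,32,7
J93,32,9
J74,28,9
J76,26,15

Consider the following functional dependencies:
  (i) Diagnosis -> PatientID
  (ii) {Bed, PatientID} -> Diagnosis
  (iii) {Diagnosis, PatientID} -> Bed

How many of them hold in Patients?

(i) Diagnosis -> PatientID: Diagnosis=J74: 3 rows → PatientID takes values {15, 9} — violation; Diagnosis=J76: 2 rows → PatientID takes values {9, 15} — violation; Diagnosis=J93: 2 rows → PatientID takes values {2, 9} — violation — fails.
(ii) {Bed, PatientID} -> Diagnosis: (Bed=32, PatientID=9): 2 rows → Diagnosis takes values {J74, J93} — violation — fails.
(iii) {Diagnosis, PatientID} -> Bed: (Diagnosis=J40, PatientID=7): 3 rows → Bed takes values {31, 28, 32} — violation; (Diagnosis=J74, PatientID=9): 2 rows → Bed takes values {32, 28} — violation — fails.
None of the 3 dependencies hold.

0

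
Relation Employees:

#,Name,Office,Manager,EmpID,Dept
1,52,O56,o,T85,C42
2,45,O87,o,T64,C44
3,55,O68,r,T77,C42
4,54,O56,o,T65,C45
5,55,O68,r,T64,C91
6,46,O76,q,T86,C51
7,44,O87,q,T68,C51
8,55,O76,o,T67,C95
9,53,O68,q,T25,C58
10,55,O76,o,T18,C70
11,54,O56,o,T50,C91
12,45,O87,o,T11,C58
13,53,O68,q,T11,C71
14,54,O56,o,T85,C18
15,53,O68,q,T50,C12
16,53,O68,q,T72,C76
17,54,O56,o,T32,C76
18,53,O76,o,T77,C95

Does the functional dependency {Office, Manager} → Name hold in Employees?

(Office=O56, Manager=o): rows 1, 4, 11, 14, 17 → Name takes values {52, 54} — violation
(Office=O87, Manager=o): rows 2, 12 → Name = 45, 45 ✓
(Office=O68, Manager=r): rows 3, 5 → Name = 55, 55 ✓
(Office=O76, Manager=q): row 6 → Name = 46 ✓
(Office=O87, Manager=q): row 7 → Name = 44 ✓
(Office=O76, Manager=o): rows 8, 10, 18 → Name takes values {55, 53} — violation
(Office=O68, Manager=q): rows 9, 13, 15, 16 → Name = 53, 53, 53, 53 ✓
Two rows agree on {Office, Manager} but differ on Name, so {Office, Manager} → Name does not hold.

No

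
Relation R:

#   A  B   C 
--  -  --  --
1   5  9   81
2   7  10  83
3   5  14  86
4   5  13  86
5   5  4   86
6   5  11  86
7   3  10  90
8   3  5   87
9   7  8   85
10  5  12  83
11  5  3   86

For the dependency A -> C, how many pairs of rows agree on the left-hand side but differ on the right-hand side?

A=5: violating pairs (1,3), (1,4), (1,5), (1,6), (1,10), (1,11), (3,10), (4,10), (5,10), (6,10), (10,11) — 11 pairs.
A=7: violating pairs (2,9) — 1 pair.
A=3: violating pairs (7,8) — 1 pair.

13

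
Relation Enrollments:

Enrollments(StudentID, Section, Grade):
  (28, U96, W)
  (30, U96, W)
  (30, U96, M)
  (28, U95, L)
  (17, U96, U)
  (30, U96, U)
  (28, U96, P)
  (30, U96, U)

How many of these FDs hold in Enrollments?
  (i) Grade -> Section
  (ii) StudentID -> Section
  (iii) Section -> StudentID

1

(i) Grade -> Section: every LHS value maps to a single RHS value — holds.
(ii) StudentID -> Section: StudentID=28: 3 rows → Section takes values {U96, U95} — violation — fails.
(iii) Section -> StudentID: Section=U96: 7 rows → StudentID takes values {28, 30, 17} — violation — fails.
1 of the 3 dependencies holds.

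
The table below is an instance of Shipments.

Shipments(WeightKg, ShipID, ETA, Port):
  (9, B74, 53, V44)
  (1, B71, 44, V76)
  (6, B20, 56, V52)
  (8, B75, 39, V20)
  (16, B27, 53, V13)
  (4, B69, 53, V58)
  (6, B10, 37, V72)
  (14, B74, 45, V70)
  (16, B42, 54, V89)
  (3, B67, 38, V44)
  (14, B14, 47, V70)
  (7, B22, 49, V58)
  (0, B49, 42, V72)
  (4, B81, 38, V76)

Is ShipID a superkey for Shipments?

Two distinct rows share ShipID=B74, so ShipID does not determine every attribute — not a superkey.

No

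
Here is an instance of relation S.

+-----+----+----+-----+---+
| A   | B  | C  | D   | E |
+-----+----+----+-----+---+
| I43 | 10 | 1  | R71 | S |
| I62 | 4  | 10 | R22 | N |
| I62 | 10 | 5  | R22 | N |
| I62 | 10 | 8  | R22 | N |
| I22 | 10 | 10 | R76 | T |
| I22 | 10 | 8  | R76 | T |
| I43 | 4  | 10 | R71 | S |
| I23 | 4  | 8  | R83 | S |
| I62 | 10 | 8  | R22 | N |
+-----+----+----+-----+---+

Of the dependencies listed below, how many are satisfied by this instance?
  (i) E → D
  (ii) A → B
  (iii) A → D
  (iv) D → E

(i) E → D: E=S: 3 rows → D takes values {R71, R83} — violation — fails.
(ii) A → B: A=I43: 2 rows → B takes values {10, 4} — violation; A=I62: 4 rows → B takes values {4, 10} — violation — fails.
(iii) A → D: every LHS value maps to a single RHS value — holds.
(iv) D → E: every LHS value maps to a single RHS value — holds.
2 of the 4 dependencies hold.

2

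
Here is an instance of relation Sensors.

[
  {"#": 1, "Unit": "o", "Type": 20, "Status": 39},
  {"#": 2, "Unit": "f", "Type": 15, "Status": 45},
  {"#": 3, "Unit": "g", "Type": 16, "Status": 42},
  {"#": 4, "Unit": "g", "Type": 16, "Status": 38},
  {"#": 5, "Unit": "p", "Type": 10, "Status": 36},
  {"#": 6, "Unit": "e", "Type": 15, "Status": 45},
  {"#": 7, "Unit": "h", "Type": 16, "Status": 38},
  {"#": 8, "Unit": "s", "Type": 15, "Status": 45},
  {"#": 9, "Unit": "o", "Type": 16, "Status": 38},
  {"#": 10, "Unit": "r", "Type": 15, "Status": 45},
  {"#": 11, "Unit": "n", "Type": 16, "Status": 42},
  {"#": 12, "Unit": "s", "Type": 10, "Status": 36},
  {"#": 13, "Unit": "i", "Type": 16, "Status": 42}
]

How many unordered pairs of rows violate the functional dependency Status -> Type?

Status=45: all 4 rows agree on Type — 0 pairs.
Status=42: all 3 rows agree on Type — 0 pairs.
Status=38: all 3 rows agree on Type — 0 pairs.
Status=36: all 2 rows agree on Type — 0 pairs.

0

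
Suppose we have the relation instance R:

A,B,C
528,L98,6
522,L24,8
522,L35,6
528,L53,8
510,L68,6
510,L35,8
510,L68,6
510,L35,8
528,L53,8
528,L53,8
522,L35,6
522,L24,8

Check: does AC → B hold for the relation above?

(A=528, C=6): 1 row → B = L98 ✓
(A=522, C=8): 2 rows → B = L24, L24 ✓
(A=522, C=6): 2 rows → B = L35, L35 ✓
(A=528, C=8): 3 rows → B = L53, L53, L53 ✓
(A=510, C=6): 2 rows → B = L68, L68 ✓
(A=510, C=8): 2 rows → B = L35, L35 ✓
Every AC value is associated with a single B value, so AC → B holds.

Yes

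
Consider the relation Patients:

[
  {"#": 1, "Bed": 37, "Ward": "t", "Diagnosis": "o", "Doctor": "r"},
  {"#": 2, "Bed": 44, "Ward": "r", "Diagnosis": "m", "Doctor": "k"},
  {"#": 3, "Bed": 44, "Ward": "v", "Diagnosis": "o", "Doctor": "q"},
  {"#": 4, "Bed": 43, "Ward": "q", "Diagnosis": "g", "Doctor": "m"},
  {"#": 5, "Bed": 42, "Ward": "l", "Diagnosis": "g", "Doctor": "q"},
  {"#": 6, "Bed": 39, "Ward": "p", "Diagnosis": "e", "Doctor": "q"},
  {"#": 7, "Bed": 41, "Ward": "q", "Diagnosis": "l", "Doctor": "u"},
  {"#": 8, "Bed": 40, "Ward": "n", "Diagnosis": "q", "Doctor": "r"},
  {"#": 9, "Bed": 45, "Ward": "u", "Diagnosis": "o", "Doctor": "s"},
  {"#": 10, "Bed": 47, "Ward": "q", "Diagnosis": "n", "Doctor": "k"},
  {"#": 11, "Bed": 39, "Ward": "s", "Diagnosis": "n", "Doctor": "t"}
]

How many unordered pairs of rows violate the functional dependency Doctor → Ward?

5

Doctor=r: violating pairs (1,8) — 1 pair.
Doctor=k: violating pairs (2,10) — 1 pair.
Doctor=q: violating pairs (3,5), (3,6), (5,6) — 3 pairs.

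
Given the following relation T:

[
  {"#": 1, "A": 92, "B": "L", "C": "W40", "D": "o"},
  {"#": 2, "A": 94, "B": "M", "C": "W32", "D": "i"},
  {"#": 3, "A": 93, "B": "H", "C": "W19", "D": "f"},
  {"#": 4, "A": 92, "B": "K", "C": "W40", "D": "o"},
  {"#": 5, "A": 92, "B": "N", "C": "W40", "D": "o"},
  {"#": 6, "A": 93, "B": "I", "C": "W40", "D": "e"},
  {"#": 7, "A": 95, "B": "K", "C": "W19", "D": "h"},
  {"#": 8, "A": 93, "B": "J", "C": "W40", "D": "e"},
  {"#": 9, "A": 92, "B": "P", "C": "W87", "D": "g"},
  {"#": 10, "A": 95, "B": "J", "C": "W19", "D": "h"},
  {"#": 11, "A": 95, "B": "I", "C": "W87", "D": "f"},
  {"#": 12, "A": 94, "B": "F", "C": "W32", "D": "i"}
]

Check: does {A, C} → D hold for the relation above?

(A=92, C=W40): rows 1, 4, 5 → D = o, o, o ✓
(A=94, C=W32): rows 2, 12 → D = i, i ✓
(A=93, C=W19): row 3 → D = f ✓
(A=93, C=W40): rows 6, 8 → D = e, e ✓
(A=95, C=W19): rows 7, 10 → D = h, h ✓
(A=92, C=W87): row 9 → D = g ✓
(A=95, C=W87): row 11 → D = f ✓
Every {A, C} value is associated with a single D value, so {A, C} → D holds.

Yes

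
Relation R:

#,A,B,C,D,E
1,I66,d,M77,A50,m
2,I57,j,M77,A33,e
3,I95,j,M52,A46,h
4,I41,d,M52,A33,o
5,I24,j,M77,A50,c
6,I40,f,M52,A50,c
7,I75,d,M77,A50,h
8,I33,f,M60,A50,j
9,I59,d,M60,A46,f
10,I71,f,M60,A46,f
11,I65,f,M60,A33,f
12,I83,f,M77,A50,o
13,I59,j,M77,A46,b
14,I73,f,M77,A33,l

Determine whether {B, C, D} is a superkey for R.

Rows 1 and 7 have the same {B, C, D} value (B=d, C=M77, D=A50) but are distinct tuples, so {B, C, D} does not determine every attribute — not a superkey.

No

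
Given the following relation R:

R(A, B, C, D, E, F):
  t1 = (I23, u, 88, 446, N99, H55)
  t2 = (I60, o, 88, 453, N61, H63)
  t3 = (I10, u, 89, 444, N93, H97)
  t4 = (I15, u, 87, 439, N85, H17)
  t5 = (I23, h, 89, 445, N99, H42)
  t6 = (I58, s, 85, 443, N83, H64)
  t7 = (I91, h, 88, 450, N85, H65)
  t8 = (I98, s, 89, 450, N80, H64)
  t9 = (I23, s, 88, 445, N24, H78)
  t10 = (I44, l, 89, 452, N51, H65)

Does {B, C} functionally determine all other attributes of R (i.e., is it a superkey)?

Yes

All 10 rows have distinct {B, C} values, so {B, C} → (all attributes) holds and {B, C} is a superkey.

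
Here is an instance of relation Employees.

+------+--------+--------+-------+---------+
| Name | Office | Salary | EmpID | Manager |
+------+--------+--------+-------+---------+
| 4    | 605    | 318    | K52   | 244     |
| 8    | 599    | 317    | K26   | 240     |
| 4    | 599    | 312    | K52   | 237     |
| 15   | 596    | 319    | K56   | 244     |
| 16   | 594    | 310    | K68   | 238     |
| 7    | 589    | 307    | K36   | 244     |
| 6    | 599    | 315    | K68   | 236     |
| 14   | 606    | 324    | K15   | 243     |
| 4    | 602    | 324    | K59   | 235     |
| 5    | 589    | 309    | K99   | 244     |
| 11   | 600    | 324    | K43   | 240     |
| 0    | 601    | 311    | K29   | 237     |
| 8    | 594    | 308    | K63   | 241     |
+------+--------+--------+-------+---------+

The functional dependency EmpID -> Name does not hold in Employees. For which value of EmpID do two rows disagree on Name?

EmpID=K52: 2 rows → Name = 4, 4 ✓
EmpID=K26: 1 row → Name = 8 ✓
EmpID=K56: 1 row → Name = 15 ✓
EmpID=K68: 2 rows → Name takes values {16, 6} — violation
EmpID=K36: 1 row → Name = 7 ✓
EmpID=K15: 1 row → Name = 14 ✓
EmpID=K59: 1 row → Name = 4 ✓
EmpID=K99: 1 row → Name = 5 ✓
EmpID=K43: 1 row → Name = 11 ✓
EmpID=K29: 1 row → Name = 0 ✓
EmpID=K63: 1 row → Name = 8 ✓
The only EmpID value with inconsistent Name is EmpID=K68.

K68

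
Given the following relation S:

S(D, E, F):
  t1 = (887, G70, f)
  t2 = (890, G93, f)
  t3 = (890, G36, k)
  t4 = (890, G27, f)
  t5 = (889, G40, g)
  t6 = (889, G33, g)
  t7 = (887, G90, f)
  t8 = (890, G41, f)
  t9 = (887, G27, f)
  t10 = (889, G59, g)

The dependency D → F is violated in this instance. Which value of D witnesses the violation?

890

D=887: rows 1, 7, 9 → F = f, f, f ✓
D=890: rows 2, 3, 4, 8 → F takes values {f, k} — violation
D=889: rows 5, 6, 10 → F = g, g, g ✓
The only D value with inconsistent F is D=890.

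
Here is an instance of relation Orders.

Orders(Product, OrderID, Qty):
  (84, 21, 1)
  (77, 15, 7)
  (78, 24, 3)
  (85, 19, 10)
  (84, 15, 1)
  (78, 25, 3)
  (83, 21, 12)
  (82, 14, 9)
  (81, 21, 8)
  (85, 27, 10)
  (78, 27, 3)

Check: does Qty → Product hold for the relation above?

Qty=1: 2 rows → Product = 84, 84 ✓
Qty=7: 1 row → Product = 77 ✓
Qty=3: 3 rows → Product = 78, 78, 78 ✓
Qty=10: 2 rows → Product = 85, 85 ✓
Qty=12: 1 row → Product = 83 ✓
Qty=9: 1 row → Product = 82 ✓
Qty=8: 1 row → Product = 81 ✓
Every Qty value is associated with a single Product value, so Qty → Product holds.

Yes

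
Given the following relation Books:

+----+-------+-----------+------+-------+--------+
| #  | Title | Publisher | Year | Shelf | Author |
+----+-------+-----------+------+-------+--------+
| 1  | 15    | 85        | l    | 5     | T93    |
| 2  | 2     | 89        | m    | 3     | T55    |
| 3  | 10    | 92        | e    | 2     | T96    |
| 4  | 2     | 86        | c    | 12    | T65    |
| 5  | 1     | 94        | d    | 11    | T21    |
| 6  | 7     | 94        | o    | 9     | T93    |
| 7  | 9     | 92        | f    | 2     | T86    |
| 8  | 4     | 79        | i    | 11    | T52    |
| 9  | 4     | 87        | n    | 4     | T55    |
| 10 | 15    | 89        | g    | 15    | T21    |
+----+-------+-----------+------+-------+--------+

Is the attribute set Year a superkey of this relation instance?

Yes

All 10 rows have distinct Year values, so Year → (all attributes) holds and Year is a superkey.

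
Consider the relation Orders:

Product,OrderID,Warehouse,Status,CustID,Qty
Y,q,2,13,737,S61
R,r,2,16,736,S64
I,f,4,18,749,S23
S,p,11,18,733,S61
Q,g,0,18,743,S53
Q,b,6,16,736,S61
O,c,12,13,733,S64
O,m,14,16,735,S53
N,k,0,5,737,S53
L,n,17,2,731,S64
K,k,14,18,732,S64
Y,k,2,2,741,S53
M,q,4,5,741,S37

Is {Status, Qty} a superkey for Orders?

Yes

All 13 rows have distinct {Status, Qty} values, so {Status, Qty} → (all attributes) holds and {Status, Qty} is a superkey.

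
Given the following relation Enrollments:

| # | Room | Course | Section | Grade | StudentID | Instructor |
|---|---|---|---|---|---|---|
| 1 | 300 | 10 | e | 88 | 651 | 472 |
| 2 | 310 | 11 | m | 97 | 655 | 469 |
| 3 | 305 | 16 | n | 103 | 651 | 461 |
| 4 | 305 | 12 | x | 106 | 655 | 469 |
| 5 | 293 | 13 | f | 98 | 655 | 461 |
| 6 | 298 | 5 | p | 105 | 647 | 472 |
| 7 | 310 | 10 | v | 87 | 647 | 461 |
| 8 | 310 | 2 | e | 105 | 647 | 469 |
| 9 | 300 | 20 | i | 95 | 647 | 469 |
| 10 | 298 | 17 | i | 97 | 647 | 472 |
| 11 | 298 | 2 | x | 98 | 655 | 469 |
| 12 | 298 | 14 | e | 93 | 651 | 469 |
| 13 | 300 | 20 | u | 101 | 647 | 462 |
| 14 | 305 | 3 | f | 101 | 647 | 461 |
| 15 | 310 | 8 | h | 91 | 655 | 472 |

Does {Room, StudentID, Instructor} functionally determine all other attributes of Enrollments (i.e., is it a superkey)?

Rows 6 and 10 have the same {Room, StudentID, Instructor} value (Room=298, StudentID=647, Instructor=472) but are distinct tuples, so {Room, StudentID, Instructor} does not determine every attribute — not a superkey.

No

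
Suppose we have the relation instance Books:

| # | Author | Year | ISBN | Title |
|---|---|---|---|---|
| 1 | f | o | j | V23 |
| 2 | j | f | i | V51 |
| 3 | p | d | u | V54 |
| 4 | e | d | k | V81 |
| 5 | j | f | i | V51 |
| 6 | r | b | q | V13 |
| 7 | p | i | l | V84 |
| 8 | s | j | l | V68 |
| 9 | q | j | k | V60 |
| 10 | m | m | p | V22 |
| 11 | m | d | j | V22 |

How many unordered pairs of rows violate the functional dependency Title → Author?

0

Title=V51: all 2 rows agree on Author — 0 pairs.
Title=V22: all 2 rows agree on Author — 0 pairs.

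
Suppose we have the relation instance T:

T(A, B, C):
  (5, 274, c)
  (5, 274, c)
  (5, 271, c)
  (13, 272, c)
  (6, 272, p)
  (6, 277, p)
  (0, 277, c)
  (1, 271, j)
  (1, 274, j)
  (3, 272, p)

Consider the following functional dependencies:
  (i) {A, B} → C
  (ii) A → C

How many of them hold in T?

2

(i) {A, B} → C: every LHS value maps to a single RHS value — holds.
(ii) A → C: every LHS value maps to a single RHS value — holds.
2 of the 2 dependencies hold.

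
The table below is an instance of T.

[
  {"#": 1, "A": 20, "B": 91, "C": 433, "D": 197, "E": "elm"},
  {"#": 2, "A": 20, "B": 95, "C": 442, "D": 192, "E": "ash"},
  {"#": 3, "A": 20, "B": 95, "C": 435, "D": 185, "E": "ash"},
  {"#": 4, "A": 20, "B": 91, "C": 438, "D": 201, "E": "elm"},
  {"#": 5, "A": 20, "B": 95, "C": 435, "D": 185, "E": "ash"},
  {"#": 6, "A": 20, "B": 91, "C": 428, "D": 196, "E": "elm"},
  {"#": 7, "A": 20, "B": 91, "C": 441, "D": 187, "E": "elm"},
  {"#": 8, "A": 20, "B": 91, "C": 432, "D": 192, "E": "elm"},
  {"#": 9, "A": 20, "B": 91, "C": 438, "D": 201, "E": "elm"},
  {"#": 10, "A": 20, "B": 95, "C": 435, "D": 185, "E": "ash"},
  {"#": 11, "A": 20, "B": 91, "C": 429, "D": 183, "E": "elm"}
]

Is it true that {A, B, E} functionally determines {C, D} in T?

No

(A=20, B=91, E=elm): rows 1, 4, 6, 7, 8, 9, 11 → {C,D} takes values {(433, 197), (438, 201), (428, 196), (441, 187), (432, 192), (429, 183)} — violation
(A=20, B=95, E=ash): rows 2, 3, 5, 10 → {C,D} takes values {(442, 192), (435, 185)} — violation
Two rows agree on {A, B, E} but differ on {C, D}, so {A, B, E} → {C, D} does not hold.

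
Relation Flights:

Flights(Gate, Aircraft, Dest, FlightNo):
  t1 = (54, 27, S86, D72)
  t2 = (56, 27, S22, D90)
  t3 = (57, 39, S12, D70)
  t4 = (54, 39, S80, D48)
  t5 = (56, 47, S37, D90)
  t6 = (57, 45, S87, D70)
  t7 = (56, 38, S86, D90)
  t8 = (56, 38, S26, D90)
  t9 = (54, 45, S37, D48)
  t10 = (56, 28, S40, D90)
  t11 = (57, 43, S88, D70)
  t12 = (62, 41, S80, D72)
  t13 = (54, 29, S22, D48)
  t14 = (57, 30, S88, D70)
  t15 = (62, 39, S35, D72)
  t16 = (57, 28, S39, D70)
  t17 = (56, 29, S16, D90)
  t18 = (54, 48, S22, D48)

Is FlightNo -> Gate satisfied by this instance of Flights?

FlightNo=D72: rows 1, 12, 15 → Gate takes values {54, 62} — violation
FlightNo=D90: rows 2, 5, 7, 8, 10, 17 → Gate = 56, 56, 56, 56, 56, 56 ✓
FlightNo=D70: rows 3, 6, 11, 14, 16 → Gate = 57, 57, 57, 57, 57 ✓
FlightNo=D48: rows 4, 9, 13, 18 → Gate = 54, 54, 54, 54 ✓
Two rows agree on FlightNo but differ on Gate, so FlightNo -> Gate does not hold.

No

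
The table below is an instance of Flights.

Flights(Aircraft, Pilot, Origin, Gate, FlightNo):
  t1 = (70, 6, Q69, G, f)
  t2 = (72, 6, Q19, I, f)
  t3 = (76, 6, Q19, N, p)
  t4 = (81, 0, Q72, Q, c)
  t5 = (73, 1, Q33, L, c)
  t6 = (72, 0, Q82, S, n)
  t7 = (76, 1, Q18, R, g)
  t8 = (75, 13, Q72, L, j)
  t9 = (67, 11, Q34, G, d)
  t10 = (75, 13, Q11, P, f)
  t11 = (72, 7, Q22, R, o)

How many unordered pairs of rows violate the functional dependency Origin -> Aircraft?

Origin=Q19: violating pairs (2,3) — 1 pair.
Origin=Q72: violating pairs (4,8) — 1 pair.

2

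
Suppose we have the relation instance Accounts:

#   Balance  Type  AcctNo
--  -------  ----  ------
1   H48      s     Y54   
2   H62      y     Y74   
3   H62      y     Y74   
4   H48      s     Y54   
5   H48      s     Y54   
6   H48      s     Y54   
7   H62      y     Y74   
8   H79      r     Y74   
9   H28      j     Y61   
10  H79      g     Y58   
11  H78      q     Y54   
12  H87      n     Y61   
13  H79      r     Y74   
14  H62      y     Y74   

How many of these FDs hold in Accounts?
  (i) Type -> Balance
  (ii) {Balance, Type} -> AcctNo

2

(i) Type -> Balance: every LHS value maps to a single RHS value — holds.
(ii) {Balance, Type} -> AcctNo: every LHS value maps to a single RHS value — holds.
2 of the 2 dependencies hold.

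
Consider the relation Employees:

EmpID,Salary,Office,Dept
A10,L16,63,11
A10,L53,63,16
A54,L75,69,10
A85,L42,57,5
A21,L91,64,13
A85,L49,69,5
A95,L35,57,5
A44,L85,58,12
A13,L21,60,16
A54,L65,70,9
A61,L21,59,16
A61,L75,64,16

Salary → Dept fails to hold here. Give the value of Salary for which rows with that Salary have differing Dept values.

L75

Salary=L16: 1 row → Dept = 11 ✓
Salary=L53: 1 row → Dept = 16 ✓
Salary=L75: 2 rows → Dept takes values {10, 16} — violation
Salary=L42: 1 row → Dept = 5 ✓
Salary=L91: 1 row → Dept = 13 ✓
Salary=L49: 1 row → Dept = 5 ✓
Salary=L35: 1 row → Dept = 5 ✓
Salary=L85: 1 row → Dept = 12 ✓
Salary=L21: 2 rows → Dept = 16, 16 ✓
Salary=L65: 1 row → Dept = 9 ✓
The only Salary value with inconsistent Dept is Salary=L75.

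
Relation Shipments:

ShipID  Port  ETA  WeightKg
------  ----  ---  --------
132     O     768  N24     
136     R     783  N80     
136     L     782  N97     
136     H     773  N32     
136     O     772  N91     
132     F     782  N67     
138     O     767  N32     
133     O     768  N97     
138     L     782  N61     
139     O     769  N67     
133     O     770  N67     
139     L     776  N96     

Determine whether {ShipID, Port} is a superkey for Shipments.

Two distinct rows share (ShipID=133, Port=O), so {ShipID, Port} does not determine every attribute — not a superkey.

No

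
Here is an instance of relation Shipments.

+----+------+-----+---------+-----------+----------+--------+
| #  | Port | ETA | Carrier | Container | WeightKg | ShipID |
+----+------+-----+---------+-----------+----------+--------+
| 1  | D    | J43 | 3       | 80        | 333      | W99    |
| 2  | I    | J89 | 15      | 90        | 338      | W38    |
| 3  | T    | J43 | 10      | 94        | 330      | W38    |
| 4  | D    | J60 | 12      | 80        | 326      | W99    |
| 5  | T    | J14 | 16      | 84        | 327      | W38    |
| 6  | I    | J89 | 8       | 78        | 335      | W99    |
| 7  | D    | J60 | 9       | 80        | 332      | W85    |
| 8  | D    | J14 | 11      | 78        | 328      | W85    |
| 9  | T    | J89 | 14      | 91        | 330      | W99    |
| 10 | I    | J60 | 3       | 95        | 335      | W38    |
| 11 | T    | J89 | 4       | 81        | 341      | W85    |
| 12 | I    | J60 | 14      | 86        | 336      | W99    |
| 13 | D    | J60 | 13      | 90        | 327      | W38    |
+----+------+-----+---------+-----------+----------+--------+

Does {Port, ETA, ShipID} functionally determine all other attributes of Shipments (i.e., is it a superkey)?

Yes

All 13 rows have distinct {Port, ETA, ShipID} values, so {Port, ETA, ShipID} → (all attributes) holds and {Port, ETA, ShipID} is a superkey.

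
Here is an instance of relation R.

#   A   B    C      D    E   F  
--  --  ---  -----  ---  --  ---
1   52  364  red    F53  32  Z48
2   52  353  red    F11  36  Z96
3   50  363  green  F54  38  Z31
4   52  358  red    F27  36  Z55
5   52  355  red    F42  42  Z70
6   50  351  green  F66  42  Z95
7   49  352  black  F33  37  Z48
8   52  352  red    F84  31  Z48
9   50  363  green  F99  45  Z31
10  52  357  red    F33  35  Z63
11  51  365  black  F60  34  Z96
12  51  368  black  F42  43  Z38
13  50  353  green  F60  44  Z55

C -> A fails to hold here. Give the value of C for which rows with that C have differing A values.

black

C=red: rows 1, 2, 4, 5, 8, 10 → A = 52, 52, 52, 52, 52, 52 ✓
C=green: rows 3, 6, 9, 13 → A = 50, 50, 50, 50 ✓
C=black: rows 7, 11, 12 → A takes values {49, 51} — violation
The only C value with inconsistent A is C=black.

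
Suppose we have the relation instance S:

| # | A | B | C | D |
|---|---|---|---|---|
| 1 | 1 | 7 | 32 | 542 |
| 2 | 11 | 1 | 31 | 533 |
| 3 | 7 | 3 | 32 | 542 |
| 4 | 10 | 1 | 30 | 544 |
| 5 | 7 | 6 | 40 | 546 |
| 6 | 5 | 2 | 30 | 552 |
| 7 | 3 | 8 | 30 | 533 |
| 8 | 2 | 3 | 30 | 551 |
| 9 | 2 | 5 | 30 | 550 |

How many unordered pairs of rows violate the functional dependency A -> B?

2

A=7: violating pairs (3,5) — 1 pair.
A=2: violating pairs (8,9) — 1 pair.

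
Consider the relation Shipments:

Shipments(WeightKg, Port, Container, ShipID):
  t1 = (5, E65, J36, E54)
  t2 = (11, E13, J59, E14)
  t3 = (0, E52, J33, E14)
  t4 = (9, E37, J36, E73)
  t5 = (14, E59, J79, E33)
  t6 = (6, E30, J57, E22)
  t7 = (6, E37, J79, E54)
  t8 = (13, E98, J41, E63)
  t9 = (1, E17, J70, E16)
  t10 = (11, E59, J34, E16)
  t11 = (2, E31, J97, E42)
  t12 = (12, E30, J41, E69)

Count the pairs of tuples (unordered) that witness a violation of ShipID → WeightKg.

3

ShipID=E54: violating pairs (1,7) — 1 pair.
ShipID=E14: violating pairs (2,3) — 1 pair.
ShipID=E16: violating pairs (9,10) — 1 pair.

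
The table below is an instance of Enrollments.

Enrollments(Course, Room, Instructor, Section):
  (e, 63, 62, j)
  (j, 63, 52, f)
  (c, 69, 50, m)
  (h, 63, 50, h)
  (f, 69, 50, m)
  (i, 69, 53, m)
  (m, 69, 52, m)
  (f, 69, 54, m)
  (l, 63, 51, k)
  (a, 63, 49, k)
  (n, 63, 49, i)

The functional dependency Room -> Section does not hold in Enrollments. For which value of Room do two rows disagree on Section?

63

Room=63: 6 rows → Section takes values {j, f, h, k, i} — violation
Room=69: 5 rows → Section = m, m, m, m, m ✓
The only Room value with inconsistent Section is Room=63.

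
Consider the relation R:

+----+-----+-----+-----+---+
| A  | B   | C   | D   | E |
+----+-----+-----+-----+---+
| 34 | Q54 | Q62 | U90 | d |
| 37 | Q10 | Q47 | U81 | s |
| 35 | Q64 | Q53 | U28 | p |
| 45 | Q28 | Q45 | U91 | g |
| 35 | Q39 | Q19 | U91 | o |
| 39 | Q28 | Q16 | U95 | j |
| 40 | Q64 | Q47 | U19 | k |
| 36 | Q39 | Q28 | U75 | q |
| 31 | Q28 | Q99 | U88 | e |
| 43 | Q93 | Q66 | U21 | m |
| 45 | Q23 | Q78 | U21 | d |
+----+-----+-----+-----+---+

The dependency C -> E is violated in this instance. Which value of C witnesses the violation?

C=Q62: 1 row → E = d ✓
C=Q47: 2 rows → E takes values {s, k} — violation
C=Q53: 1 row → E = p ✓
C=Q45: 1 row → E = g ✓
C=Q19: 1 row → E = o ✓
C=Q16: 1 row → E = j ✓
C=Q28: 1 row → E = q ✓
C=Q99: 1 row → E = e ✓
C=Q66: 1 row → E = m ✓
C=Q78: 1 row → E = d ✓
The only C value with inconsistent E is C=Q47.

Q47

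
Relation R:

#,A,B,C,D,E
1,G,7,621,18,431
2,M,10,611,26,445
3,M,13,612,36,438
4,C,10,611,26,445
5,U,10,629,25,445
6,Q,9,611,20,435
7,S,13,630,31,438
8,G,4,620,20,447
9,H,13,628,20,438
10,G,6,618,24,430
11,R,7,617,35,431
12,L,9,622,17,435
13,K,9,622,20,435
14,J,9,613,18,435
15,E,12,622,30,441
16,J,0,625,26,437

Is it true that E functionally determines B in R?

Yes

E=431: rows 1, 11 → B = 7, 7 ✓
E=445: rows 2, 4, 5 → B = 10, 10, 10 ✓
E=438: rows 3, 7, 9 → B = 13, 13, 13 ✓
E=435: rows 6, 12, 13, 14 → B = 9, 9, 9, 9 ✓
E=447: row 8 → B = 4 ✓
E=430: row 10 → B = 6 ✓
E=441: row 15 → B = 12 ✓
E=437: row 16 → B = 0 ✓
Every E value is associated with a single B value, so E → B holds.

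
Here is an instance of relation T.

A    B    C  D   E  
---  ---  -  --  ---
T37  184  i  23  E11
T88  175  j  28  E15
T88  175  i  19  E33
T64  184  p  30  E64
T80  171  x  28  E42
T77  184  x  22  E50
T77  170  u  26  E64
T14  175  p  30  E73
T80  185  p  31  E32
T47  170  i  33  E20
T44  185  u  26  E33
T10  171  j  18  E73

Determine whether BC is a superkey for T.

Yes

All 12 rows have distinct BC values, so BC → (all attributes) holds and BC is a superkey.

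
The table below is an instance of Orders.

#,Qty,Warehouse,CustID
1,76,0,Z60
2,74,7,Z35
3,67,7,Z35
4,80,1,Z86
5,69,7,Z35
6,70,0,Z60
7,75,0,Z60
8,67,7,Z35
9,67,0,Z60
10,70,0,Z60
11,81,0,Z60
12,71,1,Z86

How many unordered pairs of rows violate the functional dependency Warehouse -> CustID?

Warehouse=0: all 6 rows agree on CustID — 0 pairs.
Warehouse=7: all 4 rows agree on CustID — 0 pairs.
Warehouse=1: all 2 rows agree on CustID — 0 pairs.

0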